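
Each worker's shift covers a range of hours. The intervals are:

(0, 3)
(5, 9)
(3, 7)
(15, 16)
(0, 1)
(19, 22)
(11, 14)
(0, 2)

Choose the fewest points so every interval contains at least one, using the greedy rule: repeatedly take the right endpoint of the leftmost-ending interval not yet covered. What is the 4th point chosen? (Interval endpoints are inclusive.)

Process intervals by earliest right end; each time one isn't hit yet, stab at its right endpoint.
Sorted: [0,1] [0,2] [0,3] [3,7] [5,9] [11,14] [15,16] [19,22]
{[0,1],[0,2],[0,3]} hit by 1; {[3,7],[5,9]} hit by 7; {[11,14]} hit by 14; {[15,16]} hit by 16; {[19,22]} hit by 22.
Points: 1, 7, 14, 16, 22 (5 total).

16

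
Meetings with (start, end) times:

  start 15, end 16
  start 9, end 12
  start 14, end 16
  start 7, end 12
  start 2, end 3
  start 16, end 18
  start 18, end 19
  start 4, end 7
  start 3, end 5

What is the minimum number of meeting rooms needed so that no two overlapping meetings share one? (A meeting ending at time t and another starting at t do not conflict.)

The answer is the maximum number of intervals overlapping at any instant.
Events (time:±→running): 2:+→1 3:-→0 3:+→1 4:+→2 … peak 2.

2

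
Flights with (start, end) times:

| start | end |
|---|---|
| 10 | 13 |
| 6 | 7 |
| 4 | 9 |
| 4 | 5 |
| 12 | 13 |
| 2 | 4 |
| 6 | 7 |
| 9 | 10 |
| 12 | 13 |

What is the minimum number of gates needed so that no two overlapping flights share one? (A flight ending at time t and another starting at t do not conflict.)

3

starts: [2, 4, 4, 6, 6, 9, 10, 12, 12]
ends:   [4, 5, 7, 7, 9, 10, 13, 13, 13]
s2→1 e4→0 s4→1 s4→2 e5→1 s6→2 s6→3  — peak 3.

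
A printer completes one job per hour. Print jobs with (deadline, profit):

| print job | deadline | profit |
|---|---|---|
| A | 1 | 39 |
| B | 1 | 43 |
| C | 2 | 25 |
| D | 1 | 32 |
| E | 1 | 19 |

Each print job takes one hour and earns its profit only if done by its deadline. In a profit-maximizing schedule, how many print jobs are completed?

Sort by profit descending; place each in the latest free slot ≤ its deadline.
Profit order: B=43 A=39 D=32 C=25 E=19
Assign: B→slot 1, A skipped, D skipped, C→slot 2, E skipped.
Slots: [1:B] [2:C]
2 of 5 scheduled.

2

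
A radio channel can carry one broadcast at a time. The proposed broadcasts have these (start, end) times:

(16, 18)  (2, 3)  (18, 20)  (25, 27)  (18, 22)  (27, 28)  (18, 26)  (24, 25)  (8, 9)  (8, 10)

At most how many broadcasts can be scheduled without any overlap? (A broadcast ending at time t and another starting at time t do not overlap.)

7

Sorted by end: (2,3)  (8,9)  (8,10)  (16,18)  (18,20)  (18,22)  (24,25)  (18,26)  (25,27)  (27,28)
take (2,3); take (8,9); skip (8,10); take (16,18); take (18,20); take (24,25); skip (18,26); take (25,27); take (27,28).
Selected 7 broadcasts.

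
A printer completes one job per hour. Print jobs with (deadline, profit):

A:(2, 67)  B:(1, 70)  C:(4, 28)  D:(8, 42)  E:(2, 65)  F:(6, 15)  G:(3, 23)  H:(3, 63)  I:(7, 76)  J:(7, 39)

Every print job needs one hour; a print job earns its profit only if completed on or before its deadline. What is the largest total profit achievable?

400

Sort by profit descending; place each in the latest free slot ≤ its deadline.
Profit order: I=76 B=70 A=67 E=65 H=63 D=42 J=39 C=28 G=23 F=15
Assign: I→slot 7, B→slot 1, A→slot 2, E skipped, H→slot 3, D→slot 8, J→slot 6, C→slot 4, G skipped, F→slot 5.
Slots: [1:B] [2:A] [3:H] [4:C] [5:F] [6:J] [7:I] [8:D]
Profit = 70 + 67 + 63 + 28 + 15 + 39 + 76 + 42 = 400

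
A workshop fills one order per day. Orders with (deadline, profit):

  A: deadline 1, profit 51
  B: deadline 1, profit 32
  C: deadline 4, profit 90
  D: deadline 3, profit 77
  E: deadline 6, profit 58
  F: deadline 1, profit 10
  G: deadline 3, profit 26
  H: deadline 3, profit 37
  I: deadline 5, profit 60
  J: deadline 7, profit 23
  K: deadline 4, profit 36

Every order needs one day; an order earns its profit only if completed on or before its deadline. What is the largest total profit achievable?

396

Take jobs in profit order; each goes to the latest open slot no later than its deadline.
By profit: C(d4,90), D(d3,77), I(d5,60), E(d6,58), A(d1,51), H(d3,37), K(d4,36), B(d1,32), G(d3,26), J(d7,23), F(d1,10)
C→slot 4; D→slot 3; I→slot 5; E→slot 6; A→slot 1; H→slot 2; K skipped; B skipped; G skipped; J→slot 7; F skipped.
Profit = 51 + 37 + 77 + 90 + 60 + 58 + 23 = 396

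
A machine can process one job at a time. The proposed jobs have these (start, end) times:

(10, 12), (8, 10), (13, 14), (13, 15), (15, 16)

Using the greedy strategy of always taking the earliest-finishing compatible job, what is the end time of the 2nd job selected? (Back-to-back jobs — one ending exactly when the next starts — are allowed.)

Order by finish time; keep every interval that doesn't clash with the previous kept one.
Sorted by end: (8,10)  (10,12)  (13,14)  (13,15)  (15,16)
take (8,10); take (10,12); take (13,14); take (15,16).
Selected: (8,10) (10,12) (13,14) (15,16)

12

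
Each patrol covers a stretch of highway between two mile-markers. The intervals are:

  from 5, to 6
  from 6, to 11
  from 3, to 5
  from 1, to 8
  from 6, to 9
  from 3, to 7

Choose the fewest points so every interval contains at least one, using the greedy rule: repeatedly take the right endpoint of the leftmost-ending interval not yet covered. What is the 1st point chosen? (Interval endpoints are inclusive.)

5

Sorted: [3,5] [5,6] [3,7] [1,8] [6,9] [6,11]
{[3,5],[5,6],[3,7],[1,8]} hit by 5; {[6,9],[6,11]} hit by 9.
Points: 5, 9 (2 total).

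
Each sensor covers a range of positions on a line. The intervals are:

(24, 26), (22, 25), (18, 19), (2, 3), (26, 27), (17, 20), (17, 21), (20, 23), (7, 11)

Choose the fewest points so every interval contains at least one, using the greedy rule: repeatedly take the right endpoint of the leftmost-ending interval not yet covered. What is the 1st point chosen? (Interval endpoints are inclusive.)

3

By right end: [2,3]  [7,11]  [18,19]  [17,20]  [17,21]  [20,23]  [22,25]  [24,26]  [26,27]
[2,3] uncovered → point at 3; [7,11] uncovered → point at 11; [18,19] uncovered → point at 19; [20,23] uncovered → point at 23; [24,26] uncovered → point at 26.
Points: 3, 11, 19, 23, 26 (5 total).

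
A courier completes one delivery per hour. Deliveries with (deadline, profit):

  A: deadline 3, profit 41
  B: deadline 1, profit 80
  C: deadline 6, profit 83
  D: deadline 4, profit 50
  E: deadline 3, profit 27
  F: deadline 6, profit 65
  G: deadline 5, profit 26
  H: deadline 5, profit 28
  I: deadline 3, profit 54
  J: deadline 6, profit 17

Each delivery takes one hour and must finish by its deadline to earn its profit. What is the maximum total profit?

Profit order: C=83 B=80 F=65 I=54 D=50 A=41 H=28 E=27 G=26 J=17
Assign: C→slot 6, B→slot 1, F→slot 5, I→slot 3, D→slot 4, A→slot 2, H skipped, E skipped, G skipped, J skipped.
Slots: [1:B] [2:A] [3:I] [4:D] [5:F] [6:C]
Profit = 80 + 41 + 54 + 50 + 65 + 83 = 373

373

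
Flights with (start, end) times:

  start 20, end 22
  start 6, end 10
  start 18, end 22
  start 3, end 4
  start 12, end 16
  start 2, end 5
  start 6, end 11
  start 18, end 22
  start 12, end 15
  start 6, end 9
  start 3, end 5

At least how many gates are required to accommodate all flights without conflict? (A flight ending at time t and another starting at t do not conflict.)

Count concurrent intervals with a sweep; the peak is the room count.
starts: [2, 3, 3, 6, 6, 6, 12, 12, 18, 18, 20]
ends:   [4, 5, 5, 9, 10, 11, 15, 16, 22, 22, 22]
s2→1 s3→2 s3→3  — peak 3.

3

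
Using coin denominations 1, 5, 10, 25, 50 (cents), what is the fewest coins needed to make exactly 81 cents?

4

Use the largest denomination that fits, subtract, and repeat.
81 = 1×50 + 1×25 + 1×5 + 1×1
Total coins = 1 + 1 + 1 + 1 = 4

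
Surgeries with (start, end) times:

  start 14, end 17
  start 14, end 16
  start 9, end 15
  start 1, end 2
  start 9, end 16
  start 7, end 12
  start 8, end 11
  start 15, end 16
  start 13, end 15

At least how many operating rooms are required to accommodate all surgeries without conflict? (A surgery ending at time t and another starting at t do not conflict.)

Events (time:±→running): 1:+→1 2:-→0 7:+→1 8:+→2 9:+→3 9:+→4 11:-→3 12:-→2 13:+→3 14:+→4 14:+→5 … peak 5.

5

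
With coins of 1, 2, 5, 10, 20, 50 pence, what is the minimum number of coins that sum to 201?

201 = 4×50 + 1×1
Total coins = 4 + 1 = 5

5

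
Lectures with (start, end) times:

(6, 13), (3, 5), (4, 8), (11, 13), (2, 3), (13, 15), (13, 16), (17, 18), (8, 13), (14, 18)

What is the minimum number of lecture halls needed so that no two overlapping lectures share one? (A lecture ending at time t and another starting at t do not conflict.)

3

Count concurrent intervals with a sweep; the peak is the room count.
starts: [2, 3, 4, 6, 8, 11, 13, 13, 14, 17]
ends:   [3, 5, 8, 13, 13, 13, 15, 16, 18, 18]
s2→1 e3→0 s3→1 s4→2 e5→1 s6→2 e8→1 s8→2 s11→3  — peak 3.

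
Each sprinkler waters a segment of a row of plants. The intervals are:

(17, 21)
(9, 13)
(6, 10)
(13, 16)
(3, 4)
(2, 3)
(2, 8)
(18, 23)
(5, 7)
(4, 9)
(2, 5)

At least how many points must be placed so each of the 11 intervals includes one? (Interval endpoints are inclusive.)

By right end: [2,3]  [3,4]  [2,5]  [5,7]  [2,8]  [4,9]  [6,10]  [9,13]  [13,16]  [17,21]  [18,23]
[2,3] uncovered → point at 3; [5,7] uncovered → point at 7; [9,13] uncovered → point at 13; [17,21] uncovered → point at 21.
Points: 3, 7, 13, 21 (4 total).

4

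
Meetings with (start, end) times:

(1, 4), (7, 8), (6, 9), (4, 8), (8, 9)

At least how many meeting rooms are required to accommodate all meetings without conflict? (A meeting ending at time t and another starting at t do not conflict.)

3

The answer is the maximum number of intervals overlapping at any instant.
Events (time:±→running): 1:+→1 4:-→0 4:+→1 6:+→2 7:+→3 … peak 3.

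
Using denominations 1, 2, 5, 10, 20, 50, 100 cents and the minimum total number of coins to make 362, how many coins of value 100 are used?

3

362 = 3×100 + 1×50 + 1×10 + 1×2
Count of 100: 3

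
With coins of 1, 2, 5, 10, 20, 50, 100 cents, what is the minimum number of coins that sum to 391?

391 = 3×100 + 1×50 + 2×20 + 1×1
Total coins = 3 + 1 + 2 + 1 = 7

7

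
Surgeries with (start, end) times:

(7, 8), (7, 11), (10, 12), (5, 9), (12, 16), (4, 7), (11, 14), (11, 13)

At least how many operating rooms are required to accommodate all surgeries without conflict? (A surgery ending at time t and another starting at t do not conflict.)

3

Count concurrent intervals with a sweep; the peak is the room count.
Events (time:±→running): 4:+→1 5:+→2 7:-→1 7:+→2 7:+→3 … peak 3.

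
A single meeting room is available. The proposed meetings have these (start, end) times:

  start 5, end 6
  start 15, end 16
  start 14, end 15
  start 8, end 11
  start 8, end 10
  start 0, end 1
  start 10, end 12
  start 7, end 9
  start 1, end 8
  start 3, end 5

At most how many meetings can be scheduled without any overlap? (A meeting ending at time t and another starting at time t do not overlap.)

7

Sorted by end: (0,1)  (3,5)  (5,6)  (1,8)  (7,9)  (8,10)  (8,11)  (10,12)  (14,15)  (15,16)
take (0,1); take (3,5); take (5,6); take (7,9); skip (8,11); take (10,12); take (14,15); take (15,16).
Selected 7 meetings.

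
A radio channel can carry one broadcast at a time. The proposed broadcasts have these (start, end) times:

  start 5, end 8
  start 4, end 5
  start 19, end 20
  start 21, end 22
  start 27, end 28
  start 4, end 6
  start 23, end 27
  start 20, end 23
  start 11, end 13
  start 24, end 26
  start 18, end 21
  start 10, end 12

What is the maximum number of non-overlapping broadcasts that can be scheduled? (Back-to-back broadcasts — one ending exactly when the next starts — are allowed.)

Greedy by earliest finish: after sorting by end time, pick each interval compatible with the last pick.
Sorted by end: (4,5)  (4,6)  (5,8)  (10,12)  (11,13)  (19,20)  (18,21)  (21,22)  (20,23)  (24,26)  (23,27)  (27,28)
take (4,5); take (5,8); take (10,12); take (19,20); take (21,22); take (24,26); skip (23,27); take (27,28).
Selected 7 broadcasts.

7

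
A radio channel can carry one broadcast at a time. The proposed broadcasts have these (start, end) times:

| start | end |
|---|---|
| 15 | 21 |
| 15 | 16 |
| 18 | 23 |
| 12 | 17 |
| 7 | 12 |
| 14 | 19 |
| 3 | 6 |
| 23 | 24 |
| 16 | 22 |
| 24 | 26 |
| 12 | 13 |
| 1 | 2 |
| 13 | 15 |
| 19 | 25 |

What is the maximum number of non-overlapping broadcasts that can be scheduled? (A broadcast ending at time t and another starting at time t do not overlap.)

Order by finish time; keep every interval that doesn't clash with the previous kept one.
Sorted by end: (1,2)  (3,6)  (7,12)  (12,13)  (13,15)  (15,16)  (12,17)  (14,19)  (15,21)  (16,22)  (18,23)  (23,24)  (19,25)  (24,26)
take (1,2); take (3,6); take (7,12); take (12,13); take (13,15); take (15,16); skip (15,21); take (16,22); take (23,24); take (24,26).
Selected 9 broadcasts.

9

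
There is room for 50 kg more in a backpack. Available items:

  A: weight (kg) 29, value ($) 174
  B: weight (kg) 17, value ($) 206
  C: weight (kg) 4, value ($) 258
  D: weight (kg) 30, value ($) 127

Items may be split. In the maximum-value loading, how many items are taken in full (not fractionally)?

3

Greedy by value/weight ratio, highest first.
Order: C (258/4=64.50) > B (206/17=12.12) > A (174/29=6.00) > D (127/30=4.23)
Fill: take C (4 @ 258) → take B (17 @ 206) → take A (29 @ 174); 50/50 used.
3 item(s) taken whole.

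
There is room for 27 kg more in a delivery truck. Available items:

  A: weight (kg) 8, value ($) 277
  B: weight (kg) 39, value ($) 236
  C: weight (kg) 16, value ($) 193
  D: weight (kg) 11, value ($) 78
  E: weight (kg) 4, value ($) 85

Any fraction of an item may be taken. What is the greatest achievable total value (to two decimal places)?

542.94

Order: A (277/8=34.62) > E (85/4=21.25) > C (193/16=12.06) > D (78/11=7.09) > B (236/39=6.05)
Fill: take A (8 @ 277) → take E (4 @ 85) → take 15/16 of C → 180.94; 27/27 used.
Total value = 542.94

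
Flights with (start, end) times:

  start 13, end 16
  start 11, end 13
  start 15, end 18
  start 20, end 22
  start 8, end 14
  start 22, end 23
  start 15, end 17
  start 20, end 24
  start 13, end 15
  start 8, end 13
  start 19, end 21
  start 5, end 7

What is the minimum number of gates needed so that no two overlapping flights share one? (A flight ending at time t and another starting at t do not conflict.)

Count concurrent intervals with a sweep; the peak is the room count.
starts: [5, 8, 8, 11, 13, 13, 15, 15, 19, 20, 20, 22]
ends:   [7, 13, 13, 14, 15, 16, 17, 18, 21, 22, 23, 24]
s5→1 e7→0 s8→1 s8→2 s11→3  — peak 3.

3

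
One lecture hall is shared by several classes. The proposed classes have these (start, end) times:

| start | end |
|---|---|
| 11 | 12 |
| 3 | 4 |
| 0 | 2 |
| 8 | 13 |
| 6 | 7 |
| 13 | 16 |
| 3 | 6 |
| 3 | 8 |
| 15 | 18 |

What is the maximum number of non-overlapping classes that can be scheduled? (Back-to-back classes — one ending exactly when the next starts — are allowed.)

5

Greedy by earliest finish: after sorting by end time, pick each interval compatible with the last pick.
By end time: (0,2), (3,4), (3,6), (6,7), (3,8), (11,12), (8,13), (13,16), (15,18).
Pick (0,2); next start ≥ 2 → (3,4); next start ≥ 4 → (6,7); next start ≥ 7 → (11,12); next start ≥ 12 → (13,16).
Selected 5 classes.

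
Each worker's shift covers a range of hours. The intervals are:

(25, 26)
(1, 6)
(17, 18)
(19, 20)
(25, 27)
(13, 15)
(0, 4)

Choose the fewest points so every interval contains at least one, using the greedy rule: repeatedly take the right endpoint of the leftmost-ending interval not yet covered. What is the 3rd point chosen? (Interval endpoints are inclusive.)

18

By right end: [0,4]  [1,6]  [13,15]  [17,18]  [19,20]  [25,26]  [25,27]
[0,4] uncovered → point at 4; [13,15] uncovered → point at 15; [17,18] uncovered → point at 18; [19,20] uncovered → point at 20; [25,26] uncovered → point at 26.
Points: 4, 15, 18, 20, 26 (5 total).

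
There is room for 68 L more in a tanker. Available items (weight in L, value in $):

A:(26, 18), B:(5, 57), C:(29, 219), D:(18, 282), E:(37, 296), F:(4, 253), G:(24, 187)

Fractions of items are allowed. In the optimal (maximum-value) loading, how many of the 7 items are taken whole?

Order: F (253/4=63.25) > D (282/18=15.67) > B (57/5=11.40) > E (296/37=8.00) > G (187/24=7.79) > C (219/29=7.55) > A (18/26=0.69)
Fill: take F (4 @ 253) → take D (18 @ 282) → take B (5 @ 57) → take E (37 @ 296) → take 4/24 of G → 31.17; 68/68 used.
4 item(s) taken whole; one partial (take 4/24 of G).

4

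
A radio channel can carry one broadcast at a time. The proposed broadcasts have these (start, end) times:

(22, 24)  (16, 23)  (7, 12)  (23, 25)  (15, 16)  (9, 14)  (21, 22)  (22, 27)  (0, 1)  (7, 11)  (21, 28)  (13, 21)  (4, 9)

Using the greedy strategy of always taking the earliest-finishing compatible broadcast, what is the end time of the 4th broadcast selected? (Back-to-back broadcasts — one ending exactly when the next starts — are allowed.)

16

Order by finish time; keep every interval that doesn't clash with the previous kept one.
By end time: (0,1), (4,9), (7,11), (7,12), (9,14), (15,16), (13,21), (21,22), (16,23), (22,24), (23,25), (22,27), (21,28).
Pick (0,1); next start ≥ 1 → (4,9); next start ≥ 9 → (9,14); next start ≥ 14 → (15,16); next start ≥ 16 → (21,22); next start ≥ 22 → (22,24).
Selected: (0,1) (4,9) (9,14) (15,16) (21,22) (22,24)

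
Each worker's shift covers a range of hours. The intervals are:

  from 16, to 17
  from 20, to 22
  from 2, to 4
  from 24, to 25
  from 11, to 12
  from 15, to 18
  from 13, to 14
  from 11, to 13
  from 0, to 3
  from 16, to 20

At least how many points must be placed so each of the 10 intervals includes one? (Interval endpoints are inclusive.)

By right end: [0,3]  [2,4]  [11,12]  [11,13]  [13,14]  [16,17]  [15,18]  [16,20]  [20,22]  [24,25]
[0,3] uncovered → point at 3; [11,12] uncovered → point at 12; [13,14] uncovered → point at 14; [16,17] uncovered → point at 17; [20,22] uncovered → point at 22; [24,25] uncovered → point at 25.
Points: 3, 12, 14, 17, 22, 25 (6 total).

6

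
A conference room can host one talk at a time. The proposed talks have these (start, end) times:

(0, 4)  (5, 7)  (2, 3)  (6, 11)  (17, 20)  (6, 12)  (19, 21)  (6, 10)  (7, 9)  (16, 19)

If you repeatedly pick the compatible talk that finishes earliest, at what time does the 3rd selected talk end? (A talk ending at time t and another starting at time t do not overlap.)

By end time: (2,3), (0,4), (5,7), (7,9), (6,10), (6,11), (6,12), (16,19), (17,20), (19,21).
Pick (2,3); next start ≥ 3 → (5,7); next start ≥ 7 → (7,9); next start ≥ 9 → (16,19); next start ≥ 19 → (19,21).
Selected: (2,3) (5,7) (7,9) (16,19) (19,21)

9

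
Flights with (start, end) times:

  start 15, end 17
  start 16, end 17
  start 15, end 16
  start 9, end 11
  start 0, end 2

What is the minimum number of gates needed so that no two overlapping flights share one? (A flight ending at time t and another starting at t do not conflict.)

2

Count concurrent intervals with a sweep; the peak is the room count.
Events (time:±→running): 0:+→1 2:-→0 9:+→1 11:-→0 15:+→1 15:+→2 … peak 2.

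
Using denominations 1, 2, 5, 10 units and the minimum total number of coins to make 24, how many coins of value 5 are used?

Use the largest denomination that fits, subtract, and repeat.
24 = 2×10 + 2×2
Count of 5: 0

0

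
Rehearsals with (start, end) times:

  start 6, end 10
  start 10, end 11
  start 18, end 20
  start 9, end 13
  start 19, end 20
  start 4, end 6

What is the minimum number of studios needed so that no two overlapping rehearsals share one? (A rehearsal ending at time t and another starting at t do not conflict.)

Count concurrent intervals with a sweep; the peak is the room count.
Events (time:±→running): 4:+→1 6:-→0 6:+→1 9:+→2 … peak 2.

2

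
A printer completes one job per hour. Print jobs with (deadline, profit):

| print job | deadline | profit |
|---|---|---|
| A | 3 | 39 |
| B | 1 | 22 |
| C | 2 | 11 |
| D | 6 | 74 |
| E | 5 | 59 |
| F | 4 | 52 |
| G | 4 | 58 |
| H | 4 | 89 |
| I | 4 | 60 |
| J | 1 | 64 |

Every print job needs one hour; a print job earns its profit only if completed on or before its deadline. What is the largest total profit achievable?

404

Take jobs in profit order; each goes to the latest open slot no later than its deadline.
By profit: H(d4,89), D(d6,74), J(d1,64), I(d4,60), E(d5,59), G(d4,58), F(d4,52), A(d3,39), B(d1,22), C(d2,11)
H→slot 4; D→slot 6; J→slot 1; I→slot 3; E→slot 5; G→slot 2; F skipped; A skipped; B skipped; C skipped.
Profit = 64 + 58 + 60 + 89 + 59 + 74 = 404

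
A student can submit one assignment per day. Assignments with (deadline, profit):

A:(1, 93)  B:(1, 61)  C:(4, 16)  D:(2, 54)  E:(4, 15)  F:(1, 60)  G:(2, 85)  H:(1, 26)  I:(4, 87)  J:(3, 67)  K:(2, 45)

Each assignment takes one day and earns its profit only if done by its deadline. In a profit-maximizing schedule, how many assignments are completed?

4

Take jobs in profit order; each goes to the latest open slot no later than its deadline.
Profit order: A=93 I=87 G=85 J=67 B=61 F=60 D=54 K=45 H=26 C=16 E=15
Assign: A→slot 1, I→slot 4, G→slot 2, J→slot 3, B skipped, F skipped, D skipped, K skipped, H skipped, C skipped, E skipped.
Slots: [1:A] [2:G] [3:J] [4:I]
4 of 11 scheduled.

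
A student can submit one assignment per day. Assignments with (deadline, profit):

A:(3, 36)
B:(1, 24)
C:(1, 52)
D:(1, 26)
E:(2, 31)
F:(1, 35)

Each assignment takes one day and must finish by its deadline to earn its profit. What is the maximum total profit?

119

Take jobs in profit order; each goes to the latest open slot no later than its deadline.
By profit: C(d1,52), A(d3,36), F(d1,35), E(d2,31), D(d1,26), B(d1,24)
C→slot 1; A→slot 3; F skipped; E→slot 2; D skipped; B skipped.
Profit = 52 + 31 + 36 = 119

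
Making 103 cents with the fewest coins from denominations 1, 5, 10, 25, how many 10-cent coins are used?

103 = 4×25 + 3×1
Count of 10: 0

0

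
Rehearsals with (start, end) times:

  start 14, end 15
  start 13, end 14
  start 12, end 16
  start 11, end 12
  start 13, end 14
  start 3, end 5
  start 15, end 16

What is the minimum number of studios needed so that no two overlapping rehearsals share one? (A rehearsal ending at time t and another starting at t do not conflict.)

3

Count concurrent intervals with a sweep; the peak is the room count.
Events (time:±→running): 3:+→1 5:-→0 11:+→1 12:-→0 12:+→1 13:+→2 13:+→3 … peak 3.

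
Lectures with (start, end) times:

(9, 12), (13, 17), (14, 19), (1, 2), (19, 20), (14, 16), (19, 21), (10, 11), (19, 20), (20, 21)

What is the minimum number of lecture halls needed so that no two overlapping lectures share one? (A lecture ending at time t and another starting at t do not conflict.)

The answer is the maximum number of intervals overlapping at any instant.
starts: [1, 9, 10, 13, 14, 14, 19, 19, 19, 20]
ends:   [2, 11, 12, 16, 17, 19, 20, 20, 21, 21]
s1→1 e2→0 s9→1 s10→2 e11→1 e12→0 s13→1 s14→2 s14→3  — peak 3.

3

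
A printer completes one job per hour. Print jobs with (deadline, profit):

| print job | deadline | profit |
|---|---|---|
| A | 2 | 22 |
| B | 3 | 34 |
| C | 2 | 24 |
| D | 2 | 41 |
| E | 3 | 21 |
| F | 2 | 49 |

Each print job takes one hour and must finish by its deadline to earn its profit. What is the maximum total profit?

124

Take jobs in profit order; each goes to the latest open slot no later than its deadline.
By profit: F(d2,49), D(d2,41), B(d3,34), C(d2,24), A(d2,22), E(d3,21)
F→slot 2; D→slot 1; B→slot 3; C skipped; A skipped; E skipped.
Profit = 41 + 49 + 34 = 124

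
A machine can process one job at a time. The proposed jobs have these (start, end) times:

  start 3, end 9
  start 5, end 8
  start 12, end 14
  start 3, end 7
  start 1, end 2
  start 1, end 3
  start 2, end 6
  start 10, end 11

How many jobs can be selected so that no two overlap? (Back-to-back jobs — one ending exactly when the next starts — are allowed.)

4

By end time: (1,2), (1,3), (2,6), (3,7), (5,8), (3,9), (10,11), (12,14).
Pick (1,2); next start ≥ 2 → (2,6); next start ≥ 6 → (10,11); next start ≥ 11 → (12,14).
Selected 4 jobs.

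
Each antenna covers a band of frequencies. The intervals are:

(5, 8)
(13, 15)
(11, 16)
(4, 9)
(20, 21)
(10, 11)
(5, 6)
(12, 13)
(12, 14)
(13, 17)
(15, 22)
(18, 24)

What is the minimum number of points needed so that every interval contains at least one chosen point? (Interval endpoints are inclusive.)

By right end: [5,6]  [5,8]  [4,9]  [10,11]  [12,13]  [12,14]  [13,15]  [11,16]  [13,17]  [20,21]  [15,22]  [18,24]
[5,6] uncovered → point at 6; [10,11] uncovered → point at 11; [12,13] uncovered → point at 13; [20,21] uncovered → point at 21.
Points: 6, 11, 13, 21 (4 total).

4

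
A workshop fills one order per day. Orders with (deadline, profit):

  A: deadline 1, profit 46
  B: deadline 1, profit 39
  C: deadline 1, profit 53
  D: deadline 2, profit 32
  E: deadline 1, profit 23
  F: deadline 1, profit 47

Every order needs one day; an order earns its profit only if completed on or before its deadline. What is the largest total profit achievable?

By profit: C(d1,53), F(d1,47), A(d1,46), B(d1,39), D(d2,32), E(d1,23)
C→slot 1; F skipped; A skipped; B skipped; D→slot 2; E skipped.
Profit = 53 + 32 = 85

85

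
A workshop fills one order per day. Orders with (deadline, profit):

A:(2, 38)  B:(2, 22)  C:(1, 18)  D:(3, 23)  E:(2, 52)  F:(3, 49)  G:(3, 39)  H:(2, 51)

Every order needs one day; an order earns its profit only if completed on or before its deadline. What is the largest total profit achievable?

152

By profit: E(d2,52), H(d2,51), F(d3,49), G(d3,39), A(d2,38), D(d3,23), B(d2,22), C(d1,18)
E→slot 2; H→slot 1; F→slot 3; G skipped; A skipped; D skipped; B skipped; C skipped.
Profit = 51 + 52 + 49 = 152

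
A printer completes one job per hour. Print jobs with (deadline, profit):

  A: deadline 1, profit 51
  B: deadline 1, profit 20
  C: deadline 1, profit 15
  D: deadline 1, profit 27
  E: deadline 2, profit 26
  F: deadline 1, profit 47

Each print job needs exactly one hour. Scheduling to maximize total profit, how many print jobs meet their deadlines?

Profit order: A=51 F=47 D=27 E=26 B=20 C=15
Assign: A→slot 1, F skipped, D skipped, E→slot 2, B skipped, C skipped.
Slots: [1:A] [2:E]
2 of 6 scheduled.

2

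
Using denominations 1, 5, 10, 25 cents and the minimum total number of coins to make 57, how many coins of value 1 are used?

57 = 2×25 + 1×5 + 2×1
Count of 1: 2

2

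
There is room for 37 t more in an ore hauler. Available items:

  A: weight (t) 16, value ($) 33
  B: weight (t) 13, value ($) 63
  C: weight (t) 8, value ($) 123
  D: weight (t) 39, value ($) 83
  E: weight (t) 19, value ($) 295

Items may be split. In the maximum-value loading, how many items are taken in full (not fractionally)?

2

Greedy by value/weight ratio, highest first.
Order: E (295/19=15.53) > C (123/8=15.38) > B (63/13=4.85) > D (83/39=2.13) > A (33/16=2.06)
Fill: take E (19 @ 295) → take C (8 @ 123) → take 10/13 of B → 48.46; 37/37 used.
2 item(s) taken whole; one partial (take 10/13 of B).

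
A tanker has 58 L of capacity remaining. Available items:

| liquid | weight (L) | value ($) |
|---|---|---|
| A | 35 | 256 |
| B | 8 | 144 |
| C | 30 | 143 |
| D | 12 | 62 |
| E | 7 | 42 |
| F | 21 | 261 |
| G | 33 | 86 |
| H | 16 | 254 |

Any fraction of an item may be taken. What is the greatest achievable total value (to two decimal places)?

Order: B (144/8=18.00) > H (254/16=15.88) > F (261/21=12.43) > A (256/35=7.31) > E (42/7=6.00) > D (62/12=5.17) > C (143/30=4.77) > G (86/33=2.61)
Fill: take B (8 @ 144) → take H (16 @ 254) → take F (21 @ 261) → take 13/35 of A → 95.09; 58/58 used.
Total value = 754.09

754.09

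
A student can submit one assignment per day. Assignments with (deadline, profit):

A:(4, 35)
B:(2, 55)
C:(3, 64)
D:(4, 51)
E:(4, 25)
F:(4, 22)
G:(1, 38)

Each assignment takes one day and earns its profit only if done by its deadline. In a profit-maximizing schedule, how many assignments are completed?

Profit order: C=64 B=55 D=51 G=38 A=35 E=25 F=22
Assign: C→slot 3, B→slot 2, D→slot 4, G→slot 1, A skipped, E skipped, F skipped.
Slots: [1:G] [2:B] [3:C] [4:D]
4 of 7 scheduled.

4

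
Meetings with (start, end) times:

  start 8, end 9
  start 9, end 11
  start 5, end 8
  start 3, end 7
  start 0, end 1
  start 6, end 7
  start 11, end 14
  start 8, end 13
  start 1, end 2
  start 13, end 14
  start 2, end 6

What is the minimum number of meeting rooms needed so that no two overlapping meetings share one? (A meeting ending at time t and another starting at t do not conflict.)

3

Count concurrent intervals with a sweep; the peak is the room count.
Events (time:±→running): 0:+→1 1:-→0 1:+→1 2:-→0 2:+→1 3:+→2 5:+→3 … peak 3.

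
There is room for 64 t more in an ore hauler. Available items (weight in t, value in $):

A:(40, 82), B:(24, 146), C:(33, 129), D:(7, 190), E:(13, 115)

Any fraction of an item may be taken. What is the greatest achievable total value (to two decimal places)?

529.18

Greedy by value/weight ratio, highest first.
Order: D (190/7=27.14) > E (115/13=8.85) > B (146/24=6.08) > C (129/33=3.91) > A (82/40=2.05)
Fill: take D (7 @ 190) → take E (13 @ 115) → take B (24 @ 146) → take 20/33 of C → 78.18; 64/64 used.
Total value = 529.18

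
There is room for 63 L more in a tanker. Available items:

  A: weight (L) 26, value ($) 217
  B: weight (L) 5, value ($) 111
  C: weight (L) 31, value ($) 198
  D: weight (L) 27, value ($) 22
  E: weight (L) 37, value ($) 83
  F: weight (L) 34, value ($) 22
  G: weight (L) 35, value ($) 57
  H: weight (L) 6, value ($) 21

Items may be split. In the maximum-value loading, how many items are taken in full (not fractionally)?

Sort by value per unit weight and fill in that order.
Order: B (111/5=22.20) > A (217/26=8.35) > C (198/31=6.39) > H (21/6=3.50) > E (83/37=2.24) > G (57/35=1.63) > D (22/27=0.81) > F (22/34=0.65)
Fill: take B (5 @ 111) → take A (26 @ 217) → take C (31 @ 198) → take 1/6 of H → 3.50; 63/63 used.
3 item(s) taken whole; one partial (take 1/6 of H).

3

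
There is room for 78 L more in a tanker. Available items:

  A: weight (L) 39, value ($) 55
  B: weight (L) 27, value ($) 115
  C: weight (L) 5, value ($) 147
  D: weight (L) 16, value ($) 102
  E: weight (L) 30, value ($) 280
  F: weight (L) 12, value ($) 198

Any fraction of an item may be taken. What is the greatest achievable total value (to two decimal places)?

790.89

Order: C (147/5=29.40) > F (198/12=16.50) > E (280/30=9.33) > D (102/16=6.38) > B (115/27=4.26) > A (55/39=1.41)
Fill: take C (5 @ 147) → take F (12 @ 198) → take E (30 @ 280) → take D (16 @ 102) → take 15/27 of B → 63.89; 78/78 used.
Total value = 790.89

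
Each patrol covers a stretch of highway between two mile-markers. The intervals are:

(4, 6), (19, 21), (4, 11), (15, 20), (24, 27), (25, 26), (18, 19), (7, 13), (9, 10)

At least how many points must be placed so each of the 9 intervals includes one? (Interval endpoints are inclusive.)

4

Sorted: [4,6] [9,10] [4,11] [7,13] [18,19] [15,20] [19,21] [25,26] [24,27]
{[4,6]} hit by 6; {[9,10],[4,11],[7,13]} hit by 10; {[18,19],[15,20],[19,21]} hit by 19; {[25,26],[24,27]} hit by 26.
Points: 6, 10, 19, 26 (4 total).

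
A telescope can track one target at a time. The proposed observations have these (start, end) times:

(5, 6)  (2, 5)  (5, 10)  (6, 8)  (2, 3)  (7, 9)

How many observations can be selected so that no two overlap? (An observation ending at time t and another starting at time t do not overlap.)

Sort by end time and greedily take each interval whose start is ≥ the last chosen end.
By end time: (2,3), (2,5), (5,6), (6,8), (7,9), (5,10).
Pick (2,3); next start ≥ 3 → (5,6); next start ≥ 6 → (6,8).
Selected 3 observations.

3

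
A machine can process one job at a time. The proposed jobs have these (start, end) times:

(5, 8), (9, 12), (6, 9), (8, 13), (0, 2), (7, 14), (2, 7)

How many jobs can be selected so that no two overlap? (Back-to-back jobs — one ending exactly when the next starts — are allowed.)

3

Greedy by earliest finish: after sorting by end time, pick each interval compatible with the last pick.
By end time: (0,2), (2,7), (5,8), (6,9), (9,12), (8,13), (7,14).
Pick (0,2); next start ≥ 2 → (2,7); next start ≥ 7 → (9,12).
Selected 3 jobs.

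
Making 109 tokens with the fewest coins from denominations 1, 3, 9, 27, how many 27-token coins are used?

4

Use the largest denomination that fits, subtract, and repeat.
109 − 4×27→1 − 1×1→0
Count of 27: 4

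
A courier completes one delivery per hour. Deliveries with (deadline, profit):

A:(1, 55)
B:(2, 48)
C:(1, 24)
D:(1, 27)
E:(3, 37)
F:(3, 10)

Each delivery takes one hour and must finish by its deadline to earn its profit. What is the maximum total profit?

140

Take jobs in profit order; each goes to the latest open slot no later than its deadline.
By profit: A(d1,55), B(d2,48), E(d3,37), D(d1,27), C(d1,24), F(d3,10)
A→slot 1; B→slot 2; E→slot 3; D skipped; C skipped; F skipped.
Profit = 55 + 48 + 37 = 140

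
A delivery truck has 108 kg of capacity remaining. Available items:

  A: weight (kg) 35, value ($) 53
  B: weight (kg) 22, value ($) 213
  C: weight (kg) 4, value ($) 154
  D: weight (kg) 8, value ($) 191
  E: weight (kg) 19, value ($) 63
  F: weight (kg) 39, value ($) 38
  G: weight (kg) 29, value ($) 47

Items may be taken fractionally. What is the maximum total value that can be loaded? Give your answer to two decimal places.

Ratios (sorted): C 38.50, D 23.88, B 9.68, E 3.32, G 1.62, A 1.51, F 0.97
take C (4 @ 154); take D (8 @ 191); take B (22 @ 213); take E (19 @ 63); take G (29 @ 47); take 26/35 of A → 39.37. Capacity used 108/108.
Total value = 707.37

707.37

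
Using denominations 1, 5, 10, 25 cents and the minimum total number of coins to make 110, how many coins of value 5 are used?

0

110 = 4×25 + 1×10
Count of 5: 0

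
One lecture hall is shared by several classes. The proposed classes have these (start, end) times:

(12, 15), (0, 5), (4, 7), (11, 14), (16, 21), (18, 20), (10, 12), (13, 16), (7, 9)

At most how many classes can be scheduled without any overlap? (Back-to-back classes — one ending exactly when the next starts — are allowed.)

5

Greedy by earliest finish: after sorting by end time, pick each interval compatible with the last pick.
By end time: (0,5), (4,7), (7,9), (10,12), (11,14), (12,15), (13,16), (18,20), (16,21).
Pick (0,5); next start ≥ 5 → (7,9); next start ≥ 9 → (10,12); next start ≥ 12 → (12,15); next start ≥ 15 → (18,20).
Selected 5 classes.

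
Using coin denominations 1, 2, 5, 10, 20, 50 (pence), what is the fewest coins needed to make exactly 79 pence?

5

79 − 1×50→29 − 1×20→9 − 1×5→4 − 2×2→0
Total coins = 1 + 1 + 1 + 2 = 5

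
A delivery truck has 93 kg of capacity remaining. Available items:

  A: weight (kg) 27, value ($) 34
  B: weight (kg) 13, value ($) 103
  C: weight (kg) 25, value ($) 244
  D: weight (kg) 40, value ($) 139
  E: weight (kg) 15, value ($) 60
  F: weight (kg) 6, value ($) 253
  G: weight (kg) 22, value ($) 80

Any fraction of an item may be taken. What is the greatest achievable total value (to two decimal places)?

Greedy by value/weight ratio, highest first.
Ratios (sorted): F 42.17, C 9.76, B 7.92, E 4.00, G 3.64, D 3.48, A 1.26
take F (6 @ 253); take C (25 @ 244); take B (13 @ 103); take E (15 @ 60); take G (22 @ 80); take 12/40 of D → 41.70. Capacity used 93/93.
Total value = 781.70

781.70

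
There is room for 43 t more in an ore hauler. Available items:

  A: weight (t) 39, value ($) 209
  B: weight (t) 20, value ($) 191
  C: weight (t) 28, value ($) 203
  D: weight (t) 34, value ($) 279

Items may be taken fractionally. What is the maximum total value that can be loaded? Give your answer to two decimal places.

379.74

Greedy by value/weight ratio, highest first.
Order: B (191/20=9.55) > D (279/34=8.21) > C (203/28=7.25) > A (209/39=5.36)
Fill: take B (20 @ 191) → take 23/34 of D → 188.74; 43/43 used.
Total value = 379.74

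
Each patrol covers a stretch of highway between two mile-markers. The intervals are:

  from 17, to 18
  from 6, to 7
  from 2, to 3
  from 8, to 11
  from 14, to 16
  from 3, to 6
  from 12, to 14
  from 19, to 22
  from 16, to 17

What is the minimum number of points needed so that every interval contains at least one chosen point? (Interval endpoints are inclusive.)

Process intervals by earliest right end; each time one isn't hit yet, stab at its right endpoint.
By right end: [2,3]  [3,6]  [6,7]  [8,11]  [12,14]  [14,16]  [16,17]  [17,18]  [19,22]
[2,3] uncovered → point at 3; [6,7] uncovered → point at 7; [8,11] uncovered → point at 11; [12,14] uncovered → point at 14; [16,17] uncovered → point at 17; [19,22] uncovered → point at 22.
Points: 3, 7, 11, 14, 17, 22 (6 total).

6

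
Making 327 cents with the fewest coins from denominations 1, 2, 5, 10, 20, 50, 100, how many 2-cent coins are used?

1

327 − 3×100→27 − 1×20→7 − 1×5→2 − 1×2→0
Count of 2: 1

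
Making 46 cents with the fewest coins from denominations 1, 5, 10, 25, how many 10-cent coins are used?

Greedy: take as many of the largest coin as possible, then repeat with the remainder.
46 = 1×25 + 2×10 + 1×1
Count of 10: 2

2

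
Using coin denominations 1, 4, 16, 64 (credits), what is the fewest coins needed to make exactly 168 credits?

168 = 2×64 + 2×16 + 2×4
Total coins = 2 + 2 + 2 = 6

6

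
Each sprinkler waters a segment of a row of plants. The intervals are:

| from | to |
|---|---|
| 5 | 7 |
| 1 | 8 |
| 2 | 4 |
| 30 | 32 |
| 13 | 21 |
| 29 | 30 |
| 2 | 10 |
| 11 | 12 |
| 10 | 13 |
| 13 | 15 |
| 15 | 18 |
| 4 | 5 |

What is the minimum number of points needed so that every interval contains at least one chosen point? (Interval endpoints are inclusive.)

Process intervals by earliest right end; each time one isn't hit yet, stab at its right endpoint.
By right end: [2,4]  [4,5]  [5,7]  [1,8]  [2,10]  [11,12]  [10,13]  [13,15]  [15,18]  [13,21]  [29,30]  [30,32]
[2,4] uncovered → point at 4; [5,7] uncovered → point at 7; [11,12] uncovered → point at 12; [13,15] uncovered → point at 15; [29,30] uncovered → point at 30.
Points: 4, 7, 12, 15, 30 (5 total).

5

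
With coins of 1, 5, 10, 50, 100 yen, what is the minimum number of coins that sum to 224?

8

224 − 2×100→24 − 2×10→4 − 4×1→0
Total coins = 2 + 2 + 4 = 8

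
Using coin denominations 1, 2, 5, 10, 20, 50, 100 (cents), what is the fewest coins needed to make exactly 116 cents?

4

Greedy: take as many of the largest coin as possible, then repeat with the remainder.
116 − 1×100→16 − 1×10→6 − 1×5→1 − 1×1→0
Total coins = 1 + 1 + 1 + 1 = 4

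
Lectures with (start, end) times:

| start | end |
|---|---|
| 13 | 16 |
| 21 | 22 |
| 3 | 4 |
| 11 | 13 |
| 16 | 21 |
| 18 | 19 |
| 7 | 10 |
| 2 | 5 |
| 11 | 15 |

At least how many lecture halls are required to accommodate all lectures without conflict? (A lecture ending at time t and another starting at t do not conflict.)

Count concurrent intervals with a sweep; the peak is the room count.
Events (time:±→running): 2:+→1 3:+→2 … peak 2.

2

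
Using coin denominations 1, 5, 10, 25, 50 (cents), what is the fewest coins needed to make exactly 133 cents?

133 − 2×50→33 − 1×25→8 − 1×5→3 − 3×1→0
Total coins = 2 + 1 + 1 + 3 = 7

7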